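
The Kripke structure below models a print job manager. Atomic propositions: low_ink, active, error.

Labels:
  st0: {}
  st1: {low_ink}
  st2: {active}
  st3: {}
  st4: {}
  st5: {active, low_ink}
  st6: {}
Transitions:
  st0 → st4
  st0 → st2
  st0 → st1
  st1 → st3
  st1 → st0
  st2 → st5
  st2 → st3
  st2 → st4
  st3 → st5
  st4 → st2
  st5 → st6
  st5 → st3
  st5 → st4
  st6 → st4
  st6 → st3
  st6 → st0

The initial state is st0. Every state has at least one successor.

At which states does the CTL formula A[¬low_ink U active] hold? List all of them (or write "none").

{st2, st3, st4, st5}

States satisfying ¬low_ink: {st0, st2, st3, st4, st6}.
States satisfying active: {st2, st5}.
States satisfying A[¬low_ink U active]: {st2, st3, st4, st5}.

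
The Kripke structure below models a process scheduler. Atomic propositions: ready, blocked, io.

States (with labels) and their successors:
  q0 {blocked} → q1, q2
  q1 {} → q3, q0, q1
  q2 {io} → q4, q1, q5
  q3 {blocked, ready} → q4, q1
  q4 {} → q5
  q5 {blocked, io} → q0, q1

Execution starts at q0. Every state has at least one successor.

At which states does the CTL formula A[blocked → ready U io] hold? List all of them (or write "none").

States satisfying blocked → ready: {q1, q2, q3, q4}.
States satisfying io: {q2, q5}.
States satisfying A[blocked → ready U io]: {q2, q4, q5}.

{q2, q4, q5}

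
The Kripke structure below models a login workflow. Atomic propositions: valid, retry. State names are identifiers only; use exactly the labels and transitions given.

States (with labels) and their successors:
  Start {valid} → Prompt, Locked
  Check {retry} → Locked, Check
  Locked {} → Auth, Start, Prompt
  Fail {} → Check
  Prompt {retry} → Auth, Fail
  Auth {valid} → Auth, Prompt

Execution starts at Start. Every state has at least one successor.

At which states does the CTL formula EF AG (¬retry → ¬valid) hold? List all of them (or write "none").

none

States satisfying AG (¬retry → ¬valid): ∅.
States satisfying EF AG (¬retry → ¬valid): ∅.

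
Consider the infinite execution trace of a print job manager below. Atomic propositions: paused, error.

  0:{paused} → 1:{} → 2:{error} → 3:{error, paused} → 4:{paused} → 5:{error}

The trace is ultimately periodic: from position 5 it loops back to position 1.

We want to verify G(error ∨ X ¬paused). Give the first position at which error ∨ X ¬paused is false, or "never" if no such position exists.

error ∨ X ¬paused holds at every position 0..5, and those are all the positions the trace ever visits, so the invariant G(error ∨ X ¬paused) is never violated.

never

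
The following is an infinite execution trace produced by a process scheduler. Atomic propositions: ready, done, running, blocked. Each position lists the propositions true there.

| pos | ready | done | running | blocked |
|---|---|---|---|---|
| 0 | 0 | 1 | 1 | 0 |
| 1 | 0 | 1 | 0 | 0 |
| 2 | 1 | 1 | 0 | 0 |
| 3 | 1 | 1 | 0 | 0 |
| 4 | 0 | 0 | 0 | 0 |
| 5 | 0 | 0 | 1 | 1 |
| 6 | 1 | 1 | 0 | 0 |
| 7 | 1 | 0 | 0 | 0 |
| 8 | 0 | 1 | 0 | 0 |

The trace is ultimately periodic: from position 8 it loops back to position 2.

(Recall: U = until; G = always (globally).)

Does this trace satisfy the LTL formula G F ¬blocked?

Satisfied

F ¬blocked holds at every position 0..8, and those are all positions ever visited, so G F ¬blocked holds.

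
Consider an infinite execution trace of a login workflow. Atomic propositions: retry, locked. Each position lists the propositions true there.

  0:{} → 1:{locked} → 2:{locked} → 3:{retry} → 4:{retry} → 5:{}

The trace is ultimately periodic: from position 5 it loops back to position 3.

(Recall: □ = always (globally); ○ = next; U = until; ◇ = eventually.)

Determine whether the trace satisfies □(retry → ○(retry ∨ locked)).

retry → ○(retry ∨ locked) must hold at every position from 0 onward. It fails at position 4, so □(retry → ○(retry ∨ locked)) is false.
Positions where retry holds: 3, 4.
Check ○(retry ∨ locked) at each: 3→ok, 4→fails.

Violated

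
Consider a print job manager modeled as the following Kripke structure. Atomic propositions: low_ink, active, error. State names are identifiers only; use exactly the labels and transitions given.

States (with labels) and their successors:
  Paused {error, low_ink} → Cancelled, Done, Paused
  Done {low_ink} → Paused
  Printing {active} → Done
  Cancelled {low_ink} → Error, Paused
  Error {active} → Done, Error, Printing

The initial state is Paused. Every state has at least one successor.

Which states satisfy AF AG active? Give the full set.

none

States satisfying AG active: ∅.
States satisfying AF AG active: ∅.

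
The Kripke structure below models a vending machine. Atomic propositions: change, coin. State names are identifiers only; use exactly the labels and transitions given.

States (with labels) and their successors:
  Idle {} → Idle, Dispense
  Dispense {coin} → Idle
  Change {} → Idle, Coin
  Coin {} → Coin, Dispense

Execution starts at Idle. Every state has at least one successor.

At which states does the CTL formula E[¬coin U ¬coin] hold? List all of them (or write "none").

States satisfying ¬coin: {Idle, Change, Coin}.
States satisfying E[¬coin U ¬coin]: {Idle, Change, Coin}.

{Idle, Change, Coin}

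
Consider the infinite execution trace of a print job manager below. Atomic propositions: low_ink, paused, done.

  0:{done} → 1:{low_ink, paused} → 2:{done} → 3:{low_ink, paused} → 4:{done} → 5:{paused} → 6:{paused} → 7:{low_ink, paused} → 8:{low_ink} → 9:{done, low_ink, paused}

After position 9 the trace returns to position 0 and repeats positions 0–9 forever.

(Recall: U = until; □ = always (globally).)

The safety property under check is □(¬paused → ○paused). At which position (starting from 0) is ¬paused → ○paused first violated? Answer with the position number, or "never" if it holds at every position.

¬paused → ○paused holds at every position 0..9, and those are all the positions the trace ever visits, so the invariant □(¬paused → ○paused) is never violated.

never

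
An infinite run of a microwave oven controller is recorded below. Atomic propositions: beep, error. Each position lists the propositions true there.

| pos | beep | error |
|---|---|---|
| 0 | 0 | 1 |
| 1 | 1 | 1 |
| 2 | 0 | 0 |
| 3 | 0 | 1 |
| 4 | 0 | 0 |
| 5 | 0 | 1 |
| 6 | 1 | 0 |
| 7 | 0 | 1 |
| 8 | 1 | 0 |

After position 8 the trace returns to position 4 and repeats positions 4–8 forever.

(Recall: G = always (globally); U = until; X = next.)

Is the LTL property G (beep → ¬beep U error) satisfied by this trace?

No

beep → ¬beep U error must hold at every position from 0 onward. It fails at position 6, so G (beep → ¬beep U error) is false.
Positions where beep holds: 1, 6, 8.
Check ¬beep U error at each: 1→ok, 6→fails, 8→fails.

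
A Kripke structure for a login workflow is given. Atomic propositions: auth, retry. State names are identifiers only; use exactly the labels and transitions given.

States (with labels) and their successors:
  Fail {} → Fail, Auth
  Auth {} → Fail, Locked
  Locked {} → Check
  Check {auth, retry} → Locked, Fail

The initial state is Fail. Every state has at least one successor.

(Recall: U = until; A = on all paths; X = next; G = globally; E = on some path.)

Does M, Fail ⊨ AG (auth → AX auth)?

No

States satisfying auth → AX auth: {Fail, Auth, Locked}.
States satisfying AG (auth → AX auth): ∅.
Check is reachable from Fail and violates auth → AX auth, so AG fails at Fail.
Fail ∉ Sat(AG (auth → AX auth)).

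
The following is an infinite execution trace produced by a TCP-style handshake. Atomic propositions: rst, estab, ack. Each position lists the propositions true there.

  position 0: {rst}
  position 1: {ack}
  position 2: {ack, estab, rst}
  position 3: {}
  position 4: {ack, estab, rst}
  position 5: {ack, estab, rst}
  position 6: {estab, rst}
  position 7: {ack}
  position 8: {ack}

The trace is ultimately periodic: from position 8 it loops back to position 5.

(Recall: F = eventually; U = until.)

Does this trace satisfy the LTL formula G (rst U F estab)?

Yes

rst U F estab holds at every position 0..8, and those are all positions ever visited, so G (rst U F estab) holds.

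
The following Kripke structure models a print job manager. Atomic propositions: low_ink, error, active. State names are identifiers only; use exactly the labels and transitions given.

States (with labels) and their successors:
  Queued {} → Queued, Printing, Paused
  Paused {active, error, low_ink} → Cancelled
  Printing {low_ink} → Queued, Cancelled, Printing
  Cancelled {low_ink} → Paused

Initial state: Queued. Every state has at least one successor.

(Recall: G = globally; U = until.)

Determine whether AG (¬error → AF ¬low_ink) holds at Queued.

Violated

States satisfying ¬error → AF ¬low_ink: {Queued, Paused}.
States satisfying AG (¬error → AF ¬low_ink): ∅.
Cancelled is reachable from Queued and violates ¬error → AF ¬low_ink, so AG fails at Queued.
Queued ∉ Sat(AG (¬error → AF ¬low_ink)).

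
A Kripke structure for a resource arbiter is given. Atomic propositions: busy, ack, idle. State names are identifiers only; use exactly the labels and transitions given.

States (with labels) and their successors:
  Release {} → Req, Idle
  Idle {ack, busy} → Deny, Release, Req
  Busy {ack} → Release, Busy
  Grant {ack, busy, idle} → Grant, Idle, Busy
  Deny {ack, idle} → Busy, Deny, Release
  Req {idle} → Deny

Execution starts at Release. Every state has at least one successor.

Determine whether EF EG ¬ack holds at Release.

States satisfying EG ¬ack: ∅.
States satisfying EF EG ¬ack: ∅.
No suitable path/successor from Release witnesses the formula.
Release ∉ Sat(EF EG ¬ack).

Violated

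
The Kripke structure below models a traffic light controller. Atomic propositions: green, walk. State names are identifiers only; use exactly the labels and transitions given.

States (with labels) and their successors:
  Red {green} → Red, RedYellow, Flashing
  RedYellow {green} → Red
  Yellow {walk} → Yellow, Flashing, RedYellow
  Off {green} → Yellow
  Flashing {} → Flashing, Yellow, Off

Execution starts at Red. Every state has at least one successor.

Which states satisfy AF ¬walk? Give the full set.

{Red, RedYellow, Off, Flashing}

States satisfying ¬walk: {Red, RedYellow, Off, Flashing}.
States satisfying AF ¬walk: {Red, RedYellow, Off, Flashing}.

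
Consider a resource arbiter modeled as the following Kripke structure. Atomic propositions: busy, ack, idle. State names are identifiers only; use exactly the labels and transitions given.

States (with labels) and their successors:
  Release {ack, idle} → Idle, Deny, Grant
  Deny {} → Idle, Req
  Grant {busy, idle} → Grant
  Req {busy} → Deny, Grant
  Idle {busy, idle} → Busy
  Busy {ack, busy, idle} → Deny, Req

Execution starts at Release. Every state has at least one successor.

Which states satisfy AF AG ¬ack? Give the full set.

States satisfying AG ¬ack: {Grant}.
States satisfying AF AG ¬ack: {Grant}.

{Grant}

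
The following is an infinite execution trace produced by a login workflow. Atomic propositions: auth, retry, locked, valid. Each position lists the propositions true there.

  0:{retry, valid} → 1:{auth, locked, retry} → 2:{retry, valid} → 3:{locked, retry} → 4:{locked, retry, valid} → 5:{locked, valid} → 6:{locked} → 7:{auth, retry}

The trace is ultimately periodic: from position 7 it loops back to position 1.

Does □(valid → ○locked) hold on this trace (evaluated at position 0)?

Satisfied

valid → ○locked holds at every position 0..7, and those are all positions ever visited, so □(valid → ○locked) holds.
Positions where valid holds: 0, 2, 4, 5.
Check ○locked at each: 0→ok, 2→ok, 4→ok, 5→ok.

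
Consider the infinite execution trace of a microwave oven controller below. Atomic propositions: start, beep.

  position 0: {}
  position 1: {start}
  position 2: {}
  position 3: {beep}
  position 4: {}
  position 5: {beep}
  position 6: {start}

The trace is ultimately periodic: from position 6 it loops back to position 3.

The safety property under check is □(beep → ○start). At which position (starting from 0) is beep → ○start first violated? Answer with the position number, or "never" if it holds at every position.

Check beep → ○start at each position in order: 0 ✓, 1 ✓, 2 ✓.
At position 3 the labels are {beep} and the next position 4 has {}, so beep → ○start is false there. This is the first violation.

3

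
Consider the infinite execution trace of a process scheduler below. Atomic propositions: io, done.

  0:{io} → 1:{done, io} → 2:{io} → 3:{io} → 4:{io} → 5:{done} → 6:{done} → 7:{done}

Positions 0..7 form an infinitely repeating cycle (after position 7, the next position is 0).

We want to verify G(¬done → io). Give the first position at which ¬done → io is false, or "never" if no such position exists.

¬done → io holds at every position 0..7, and those are all the positions the trace ever visits, so the invariant G(¬done → io) is never violated.

never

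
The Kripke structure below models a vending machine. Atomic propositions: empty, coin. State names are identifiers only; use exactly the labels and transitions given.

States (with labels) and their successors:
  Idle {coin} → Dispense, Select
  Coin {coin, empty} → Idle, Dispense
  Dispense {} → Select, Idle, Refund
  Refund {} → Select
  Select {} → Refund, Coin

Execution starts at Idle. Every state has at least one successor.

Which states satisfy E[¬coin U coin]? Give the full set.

States satisfying ¬coin: {Dispense, Refund, Select}.
States satisfying coin: {Idle, Coin}.
States satisfying E[¬coin U coin]: {Idle, Coin, Dispense, Refund, Select}.

{Idle, Coin, Dispense, Refund, Select}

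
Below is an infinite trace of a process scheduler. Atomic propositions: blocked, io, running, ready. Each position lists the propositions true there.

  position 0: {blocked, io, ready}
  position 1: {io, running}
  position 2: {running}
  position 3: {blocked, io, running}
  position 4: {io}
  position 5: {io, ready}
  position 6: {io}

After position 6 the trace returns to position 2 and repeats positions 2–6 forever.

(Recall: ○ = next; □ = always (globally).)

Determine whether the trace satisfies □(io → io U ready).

io → io U ready must hold at every position from 0 onward. It fails at position 1, so □(io → io U ready) is false.
Positions where io holds: 0, 1, 3, 4, 5, 6.
Check io U ready at each: 0→ok, 1→fails, 3→ok, 4→ok, 5→ok, 6→fails.

Violated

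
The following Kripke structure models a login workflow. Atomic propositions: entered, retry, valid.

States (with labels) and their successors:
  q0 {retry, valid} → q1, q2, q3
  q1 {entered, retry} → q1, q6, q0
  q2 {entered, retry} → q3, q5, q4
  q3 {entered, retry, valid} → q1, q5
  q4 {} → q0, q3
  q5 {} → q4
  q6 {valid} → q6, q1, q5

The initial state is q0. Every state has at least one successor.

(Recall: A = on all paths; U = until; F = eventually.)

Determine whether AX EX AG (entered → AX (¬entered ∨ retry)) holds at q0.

Satisfied

States satisfying EX AG (entered → AX (¬entered ∨ retry)): {q0, q1, q2, q3, q4, q5, q6}.
States satisfying AX EX AG (entered → AX (¬entered ∨ retry)): {q0, q1, q2, q3, q4, q5, q6}.
q0 ∈ Sat(AX EX AG (entered → AX (¬entered ∨ retry))).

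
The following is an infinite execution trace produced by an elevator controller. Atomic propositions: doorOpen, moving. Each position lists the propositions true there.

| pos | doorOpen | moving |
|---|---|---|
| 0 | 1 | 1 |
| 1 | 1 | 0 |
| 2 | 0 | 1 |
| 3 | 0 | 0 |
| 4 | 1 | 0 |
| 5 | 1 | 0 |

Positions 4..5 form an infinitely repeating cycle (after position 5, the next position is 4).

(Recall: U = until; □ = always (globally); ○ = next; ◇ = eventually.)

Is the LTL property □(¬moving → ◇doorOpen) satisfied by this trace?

¬moving → ◇doorOpen holds at every position 0..5, and those are all positions ever visited, so □(¬moving → ◇doorOpen) holds.
Positions where ¬moving holds: 1, 3, 4, 5.
Check ◇doorOpen at each: 1→ok, 3→ok, 4→ok, 5→ok.

Satisfied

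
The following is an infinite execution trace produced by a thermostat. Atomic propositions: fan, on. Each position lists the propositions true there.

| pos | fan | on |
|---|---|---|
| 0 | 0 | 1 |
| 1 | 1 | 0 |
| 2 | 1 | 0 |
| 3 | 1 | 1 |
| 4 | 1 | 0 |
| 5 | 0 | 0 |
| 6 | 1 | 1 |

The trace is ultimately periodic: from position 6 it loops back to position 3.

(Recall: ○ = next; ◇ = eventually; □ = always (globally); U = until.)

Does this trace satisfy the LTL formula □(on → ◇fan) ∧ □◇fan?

on → ◇fan holds at every position 0..6, and those are all positions ever visited, so □(on → ◇fan) holds.
Positions where on holds: 0, 3, 6.
Check ◇fan at each: 0→ok, 3→ok, 6→ok.
◇fan holds at every position 0..6, and those are all positions ever visited, so □◇fan holds.
At position 0: □(on → ◇fan) is true; □◇fan is true; so □(on → ◇fan) ∧ □◇fan is true.

Yes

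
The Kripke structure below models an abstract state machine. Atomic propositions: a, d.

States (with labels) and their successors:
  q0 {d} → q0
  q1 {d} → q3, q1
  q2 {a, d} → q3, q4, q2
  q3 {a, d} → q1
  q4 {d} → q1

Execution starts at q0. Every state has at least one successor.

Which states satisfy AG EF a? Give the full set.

{q1, q2, q3, q4}

States satisfying EF a: {q1, q2, q3, q4}.
States satisfying AG EF a: {q1, q2, q3, q4}.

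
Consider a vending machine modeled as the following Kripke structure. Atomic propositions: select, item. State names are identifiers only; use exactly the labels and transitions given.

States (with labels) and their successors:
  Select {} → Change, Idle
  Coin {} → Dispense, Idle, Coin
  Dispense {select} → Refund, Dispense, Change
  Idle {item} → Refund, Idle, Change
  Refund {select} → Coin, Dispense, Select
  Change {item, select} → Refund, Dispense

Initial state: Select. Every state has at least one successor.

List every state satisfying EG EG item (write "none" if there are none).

States satisfying EG item: {Idle}.
States satisfying EG EG item: {Idle}.

{Idle}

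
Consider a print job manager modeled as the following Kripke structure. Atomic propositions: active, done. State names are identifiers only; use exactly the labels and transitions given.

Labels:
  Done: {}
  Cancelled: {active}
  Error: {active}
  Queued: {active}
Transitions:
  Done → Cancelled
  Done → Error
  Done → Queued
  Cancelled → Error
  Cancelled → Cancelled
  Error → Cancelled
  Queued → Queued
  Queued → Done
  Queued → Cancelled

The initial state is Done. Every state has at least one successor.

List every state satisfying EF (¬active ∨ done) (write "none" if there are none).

States satisfying ¬active ∨ done: {Done}.
States satisfying EF (¬active ∨ done): {Done, Queued}.

{Done, Queued}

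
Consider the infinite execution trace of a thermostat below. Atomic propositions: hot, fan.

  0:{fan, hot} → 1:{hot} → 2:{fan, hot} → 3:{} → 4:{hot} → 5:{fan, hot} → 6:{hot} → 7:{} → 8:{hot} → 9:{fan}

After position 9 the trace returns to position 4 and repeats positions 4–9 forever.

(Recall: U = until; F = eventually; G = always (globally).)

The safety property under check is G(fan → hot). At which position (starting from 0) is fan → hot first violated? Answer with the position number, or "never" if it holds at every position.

Check fan → hot at each position in order: 0 ✓, 1 ✓, 2 ✓, 3 ✓, 4 ✓, 5 ✓, 6 ✓, 7 ✓, 8 ✓.
At position 9 the labels are {fan}, so fan → hot is false there. This is the first violation.

9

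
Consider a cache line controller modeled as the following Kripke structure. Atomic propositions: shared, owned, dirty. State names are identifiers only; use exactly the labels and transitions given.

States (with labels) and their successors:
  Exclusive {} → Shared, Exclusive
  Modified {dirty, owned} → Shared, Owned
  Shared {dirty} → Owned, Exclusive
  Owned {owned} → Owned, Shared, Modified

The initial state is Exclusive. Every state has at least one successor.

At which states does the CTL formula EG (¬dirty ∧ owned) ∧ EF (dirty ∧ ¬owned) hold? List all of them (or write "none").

States satisfying ¬dirty ∧ owned: {Owned}.
States satisfying EG (¬dirty ∧ owned): {Owned}.
States satisfying dirty ∧ ¬owned: {Shared}.
States satisfying EF (dirty ∧ ¬owned): {Exclusive, Modified, Shared, Owned}.
States satisfying EG (¬dirty ∧ owned) ∧ EF (dirty ∧ ¬owned): {Owned}.

{Owned}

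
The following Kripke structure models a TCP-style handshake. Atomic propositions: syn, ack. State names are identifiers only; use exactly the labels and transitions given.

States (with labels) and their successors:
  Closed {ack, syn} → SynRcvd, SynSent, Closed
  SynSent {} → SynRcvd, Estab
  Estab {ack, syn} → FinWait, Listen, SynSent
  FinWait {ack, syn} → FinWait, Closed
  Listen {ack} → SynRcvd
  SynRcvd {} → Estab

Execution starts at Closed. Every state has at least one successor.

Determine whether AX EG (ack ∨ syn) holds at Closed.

States satisfying EG (ack ∨ syn): {Closed, Estab, FinWait}.
States satisfying AX EG (ack ∨ syn): {FinWait, SynRcvd}.
Closed ∉ Sat(AX EG (ack ∨ syn)).

No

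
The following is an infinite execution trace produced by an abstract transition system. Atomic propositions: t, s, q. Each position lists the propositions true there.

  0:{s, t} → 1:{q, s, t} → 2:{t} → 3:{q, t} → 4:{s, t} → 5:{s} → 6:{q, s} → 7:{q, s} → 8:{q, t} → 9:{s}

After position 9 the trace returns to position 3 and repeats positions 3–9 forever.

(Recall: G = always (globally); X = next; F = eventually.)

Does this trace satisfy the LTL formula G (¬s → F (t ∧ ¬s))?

Yes

¬s → F (t ∧ ¬s) holds at every position 0..9, and those are all positions ever visited, so G (¬s → F (t ∧ ¬s)) holds.
Positions where ¬s holds: 2, 3, 8.
Check F (t ∧ ¬s) at each: 2→ok, 3→ok, 8→ok.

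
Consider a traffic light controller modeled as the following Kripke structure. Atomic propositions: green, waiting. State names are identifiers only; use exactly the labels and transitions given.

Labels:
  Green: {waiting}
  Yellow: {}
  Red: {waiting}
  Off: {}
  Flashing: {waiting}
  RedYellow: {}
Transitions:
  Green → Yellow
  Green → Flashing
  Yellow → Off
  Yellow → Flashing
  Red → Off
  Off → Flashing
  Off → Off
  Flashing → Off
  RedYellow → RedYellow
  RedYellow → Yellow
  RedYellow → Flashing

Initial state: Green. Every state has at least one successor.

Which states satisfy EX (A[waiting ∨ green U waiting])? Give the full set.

States satisfying A[waiting ∨ green U waiting]: {Green, Red, Flashing}.
States satisfying EX (A[waiting ∨ green U waiting]): {Green, Yellow, Off, RedYellow}.

{Green, Yellow, Off, RedYellow}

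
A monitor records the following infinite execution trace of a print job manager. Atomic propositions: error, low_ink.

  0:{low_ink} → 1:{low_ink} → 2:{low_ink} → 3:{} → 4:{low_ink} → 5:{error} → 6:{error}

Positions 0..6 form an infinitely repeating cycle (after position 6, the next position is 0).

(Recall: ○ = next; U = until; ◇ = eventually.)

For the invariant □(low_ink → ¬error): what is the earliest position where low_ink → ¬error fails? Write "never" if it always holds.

low_ink → ¬error holds at every position 0..6, and those are all the positions the trace ever visits, so the invariant □(low_ink → ¬error) is never violated.

never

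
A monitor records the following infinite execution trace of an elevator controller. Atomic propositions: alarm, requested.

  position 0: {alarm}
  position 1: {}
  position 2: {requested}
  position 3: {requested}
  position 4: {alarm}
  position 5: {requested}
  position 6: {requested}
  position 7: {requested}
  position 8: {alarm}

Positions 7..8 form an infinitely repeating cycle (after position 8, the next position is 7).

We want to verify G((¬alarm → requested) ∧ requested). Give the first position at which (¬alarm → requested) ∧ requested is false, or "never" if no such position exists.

0

At position 0 the labels are {alarm}, so (¬alarm → requested) ∧ requested is false there. This is the first violation.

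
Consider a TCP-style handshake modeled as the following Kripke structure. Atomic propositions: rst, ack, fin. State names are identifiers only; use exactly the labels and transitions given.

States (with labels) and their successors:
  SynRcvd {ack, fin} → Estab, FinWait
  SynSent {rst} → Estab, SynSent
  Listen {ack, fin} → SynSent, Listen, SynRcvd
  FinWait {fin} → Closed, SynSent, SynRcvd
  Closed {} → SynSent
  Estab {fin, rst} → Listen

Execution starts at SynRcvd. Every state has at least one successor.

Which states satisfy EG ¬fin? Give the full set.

States satisfying ¬fin: {SynSent, Closed}.
States satisfying EG ¬fin: {SynSent, Closed}.

{SynSent, Closed}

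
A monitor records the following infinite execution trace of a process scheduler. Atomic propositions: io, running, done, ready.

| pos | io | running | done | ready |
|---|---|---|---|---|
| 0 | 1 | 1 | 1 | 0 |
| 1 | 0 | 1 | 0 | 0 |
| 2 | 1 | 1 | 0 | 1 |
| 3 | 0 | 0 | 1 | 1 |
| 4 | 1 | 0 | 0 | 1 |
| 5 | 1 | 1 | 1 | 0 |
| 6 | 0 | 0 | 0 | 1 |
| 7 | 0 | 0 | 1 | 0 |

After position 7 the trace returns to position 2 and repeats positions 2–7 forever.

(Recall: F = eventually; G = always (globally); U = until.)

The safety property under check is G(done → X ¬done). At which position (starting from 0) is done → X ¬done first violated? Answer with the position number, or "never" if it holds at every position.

done → X ¬done holds at every position 0..7, and those are all the positions the trace ever visits, so the invariant G(done → X ¬done) is never violated.

never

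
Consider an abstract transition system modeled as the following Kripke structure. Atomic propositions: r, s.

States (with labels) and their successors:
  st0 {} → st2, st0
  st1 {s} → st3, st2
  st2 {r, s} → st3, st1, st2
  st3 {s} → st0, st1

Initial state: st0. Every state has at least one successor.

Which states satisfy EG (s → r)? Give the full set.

{st0, st2}

States satisfying s → r: {st0, st2}.
States satisfying EG (s → r): {st0, st2}.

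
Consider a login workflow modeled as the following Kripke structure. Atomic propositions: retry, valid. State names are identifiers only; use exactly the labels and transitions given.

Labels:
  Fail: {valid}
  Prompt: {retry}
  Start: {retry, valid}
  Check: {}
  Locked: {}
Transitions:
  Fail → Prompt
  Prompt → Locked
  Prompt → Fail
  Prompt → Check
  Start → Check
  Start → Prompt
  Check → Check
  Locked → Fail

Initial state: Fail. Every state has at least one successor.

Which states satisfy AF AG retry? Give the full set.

none

States satisfying AG retry: ∅.
States satisfying AF AG retry: ∅.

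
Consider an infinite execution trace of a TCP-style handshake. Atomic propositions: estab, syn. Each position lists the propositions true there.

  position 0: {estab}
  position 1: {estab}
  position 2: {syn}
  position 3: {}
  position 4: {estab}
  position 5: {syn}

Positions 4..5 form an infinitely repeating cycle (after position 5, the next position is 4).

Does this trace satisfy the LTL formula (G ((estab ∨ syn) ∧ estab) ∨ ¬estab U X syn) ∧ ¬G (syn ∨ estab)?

At position 0: G ((estab ∨ syn) ∧ estab) ∨ ¬estab U X syn is false; ¬G (syn ∨ estab) is true; so (G ((estab ∨ syn) ∧ estab) ∨ ¬estab U X syn) ∧ ¬G (syn ∨ estab) is false.

Does not hold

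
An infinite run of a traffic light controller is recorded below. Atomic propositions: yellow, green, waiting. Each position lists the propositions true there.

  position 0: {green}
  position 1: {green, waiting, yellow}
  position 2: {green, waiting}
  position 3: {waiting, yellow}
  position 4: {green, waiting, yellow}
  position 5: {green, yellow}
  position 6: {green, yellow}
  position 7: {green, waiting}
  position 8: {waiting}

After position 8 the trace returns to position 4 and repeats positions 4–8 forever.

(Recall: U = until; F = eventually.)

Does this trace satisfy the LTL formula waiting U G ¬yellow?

Violated

Walking from position 0: at position 0, G ¬yellow has not yet held and waiting fails, so waiting U G ¬yellow is false.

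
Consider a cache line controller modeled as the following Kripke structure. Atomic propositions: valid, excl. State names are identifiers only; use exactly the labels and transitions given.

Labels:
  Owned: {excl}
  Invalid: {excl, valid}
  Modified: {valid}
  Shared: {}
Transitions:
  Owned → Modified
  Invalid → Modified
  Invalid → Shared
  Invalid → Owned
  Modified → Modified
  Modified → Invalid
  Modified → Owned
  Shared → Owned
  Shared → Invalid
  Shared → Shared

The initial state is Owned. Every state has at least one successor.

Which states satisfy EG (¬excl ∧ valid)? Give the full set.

States satisfying ¬excl ∧ valid: {Modified}.
States satisfying EG (¬excl ∧ valid): {Modified}.

{Modified}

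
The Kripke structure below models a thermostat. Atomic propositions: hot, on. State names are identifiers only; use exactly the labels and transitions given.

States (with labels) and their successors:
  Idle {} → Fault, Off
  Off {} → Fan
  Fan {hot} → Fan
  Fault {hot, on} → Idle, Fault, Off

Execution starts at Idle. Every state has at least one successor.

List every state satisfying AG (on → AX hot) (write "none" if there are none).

States satisfying on → AX hot: {Idle, Off, Fan}.
States satisfying AG (on → AX hot): {Off, Fan}.

{Off, Fan}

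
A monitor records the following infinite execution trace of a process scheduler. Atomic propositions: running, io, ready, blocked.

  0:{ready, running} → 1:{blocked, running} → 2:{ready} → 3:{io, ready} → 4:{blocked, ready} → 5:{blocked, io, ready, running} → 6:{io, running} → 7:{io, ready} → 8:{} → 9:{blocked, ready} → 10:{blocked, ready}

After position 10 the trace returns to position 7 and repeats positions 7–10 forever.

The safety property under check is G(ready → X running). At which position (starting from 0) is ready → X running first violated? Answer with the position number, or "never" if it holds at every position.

Check ready → X running at each position in order: 0 ✓, 1 ✓.
At position 2 the labels are {ready} and the next position 3 has {io, ready}, so ready → X running is false there. This is the first violation.

2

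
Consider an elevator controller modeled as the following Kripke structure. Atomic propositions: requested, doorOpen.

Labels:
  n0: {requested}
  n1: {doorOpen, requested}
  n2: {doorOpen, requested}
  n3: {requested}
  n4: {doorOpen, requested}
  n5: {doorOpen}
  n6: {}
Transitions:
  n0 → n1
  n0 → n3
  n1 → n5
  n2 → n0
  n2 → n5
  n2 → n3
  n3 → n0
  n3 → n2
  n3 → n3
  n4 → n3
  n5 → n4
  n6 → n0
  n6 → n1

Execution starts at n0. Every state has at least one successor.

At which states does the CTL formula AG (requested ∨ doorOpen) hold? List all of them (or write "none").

{n0, n1, n2, n3, n4, n5}

States satisfying requested ∨ doorOpen: {n0, n1, n2, n3, n4, n5}.
States satisfying AG (requested ∨ doorOpen): {n0, n1, n2, n3, n4, n5}.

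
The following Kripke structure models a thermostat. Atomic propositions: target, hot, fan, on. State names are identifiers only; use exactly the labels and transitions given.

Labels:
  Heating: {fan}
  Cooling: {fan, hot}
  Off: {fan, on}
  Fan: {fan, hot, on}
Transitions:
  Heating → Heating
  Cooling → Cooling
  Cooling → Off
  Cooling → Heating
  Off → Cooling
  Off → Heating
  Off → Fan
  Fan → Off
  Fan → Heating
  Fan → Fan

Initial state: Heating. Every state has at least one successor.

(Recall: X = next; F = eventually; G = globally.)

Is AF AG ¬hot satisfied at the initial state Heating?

States satisfying AG ¬hot: {Heating}.
States satisfying AF AG ¬hot: {Heating}.
Heating ∈ Sat(AF AG ¬hot).

Yes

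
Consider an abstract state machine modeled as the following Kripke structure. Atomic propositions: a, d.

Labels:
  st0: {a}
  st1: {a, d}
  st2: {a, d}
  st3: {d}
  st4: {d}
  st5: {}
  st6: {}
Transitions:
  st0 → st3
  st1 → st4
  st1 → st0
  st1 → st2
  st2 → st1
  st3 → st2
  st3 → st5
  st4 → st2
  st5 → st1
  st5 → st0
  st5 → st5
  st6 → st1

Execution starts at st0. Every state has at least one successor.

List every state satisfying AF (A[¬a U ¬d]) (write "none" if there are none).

States satisfying A[¬a U ¬d]: {st0, st5, st6}.
States satisfying AF (A[¬a U ¬d]): {st0, st5, st6}.

{st0, st5, st6}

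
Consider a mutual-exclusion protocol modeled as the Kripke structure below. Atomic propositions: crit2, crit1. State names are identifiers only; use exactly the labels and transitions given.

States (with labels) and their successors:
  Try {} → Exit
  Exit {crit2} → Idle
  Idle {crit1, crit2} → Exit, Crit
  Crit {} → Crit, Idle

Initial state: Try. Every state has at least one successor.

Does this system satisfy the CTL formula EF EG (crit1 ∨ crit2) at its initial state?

Yes

States satisfying EG (crit1 ∨ crit2): {Exit, Idle}.
States satisfying EF EG (crit1 ∨ crit2): {Try, Exit, Idle, Crit}.
Some path from Try reaches a state where EG (crit1 ∨ crit2) holds.
Try ∈ Sat(EF EG (crit1 ∨ crit2)).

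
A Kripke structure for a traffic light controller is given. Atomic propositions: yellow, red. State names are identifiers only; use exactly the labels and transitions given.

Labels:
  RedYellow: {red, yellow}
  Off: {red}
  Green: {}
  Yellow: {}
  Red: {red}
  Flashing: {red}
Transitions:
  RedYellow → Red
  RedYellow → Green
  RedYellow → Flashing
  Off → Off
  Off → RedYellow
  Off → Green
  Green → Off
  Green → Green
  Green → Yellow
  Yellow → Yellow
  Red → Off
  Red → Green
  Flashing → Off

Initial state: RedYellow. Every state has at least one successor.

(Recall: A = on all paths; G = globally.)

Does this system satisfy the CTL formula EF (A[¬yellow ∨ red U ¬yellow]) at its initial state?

Yes

States satisfying A[¬yellow ∨ red U ¬yellow]: {RedYellow, Off, Green, Yellow, Red, Flashing}.
States satisfying EF (A[¬yellow ∨ red U ¬yellow]): {RedYellow, Off, Green, Yellow, Red, Flashing}.
Some path from RedYellow reaches a state where A[¬yellow ∨ red U ¬yellow] holds.
RedYellow ∈ Sat(EF (A[¬yellow ∨ red U ¬yellow])).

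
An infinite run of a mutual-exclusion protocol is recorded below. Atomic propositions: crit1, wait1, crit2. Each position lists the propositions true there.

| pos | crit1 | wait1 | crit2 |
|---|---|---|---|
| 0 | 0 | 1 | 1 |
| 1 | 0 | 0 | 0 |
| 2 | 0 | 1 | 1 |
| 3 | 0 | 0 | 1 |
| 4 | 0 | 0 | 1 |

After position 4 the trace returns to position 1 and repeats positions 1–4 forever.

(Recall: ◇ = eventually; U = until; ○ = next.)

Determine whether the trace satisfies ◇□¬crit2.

Does not hold

□¬crit2 is false at every position 0..4, so it never becomes true and ◇□¬crit2 fails.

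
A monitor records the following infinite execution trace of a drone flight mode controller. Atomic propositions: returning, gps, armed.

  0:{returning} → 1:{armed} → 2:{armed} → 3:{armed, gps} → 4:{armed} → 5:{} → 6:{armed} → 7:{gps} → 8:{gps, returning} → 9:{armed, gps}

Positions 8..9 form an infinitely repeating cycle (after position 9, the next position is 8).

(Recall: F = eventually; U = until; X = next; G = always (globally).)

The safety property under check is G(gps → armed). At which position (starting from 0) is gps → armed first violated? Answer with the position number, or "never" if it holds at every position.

7

Check gps → armed at each position in order: 0 ✓, 1 ✓, 2 ✓, 3 ✓, 4 ✓, 5 ✓, 6 ✓.
At position 7 the labels are {gps}, so gps → armed is false there. This is the first violation.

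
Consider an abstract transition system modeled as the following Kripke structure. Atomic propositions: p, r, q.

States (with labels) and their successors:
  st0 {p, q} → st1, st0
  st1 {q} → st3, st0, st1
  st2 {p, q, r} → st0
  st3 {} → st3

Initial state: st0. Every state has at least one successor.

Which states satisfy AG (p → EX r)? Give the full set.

States satisfying p → EX r: {st1, st3}.
States satisfying AG (p → EX r): {st3}.

{st3}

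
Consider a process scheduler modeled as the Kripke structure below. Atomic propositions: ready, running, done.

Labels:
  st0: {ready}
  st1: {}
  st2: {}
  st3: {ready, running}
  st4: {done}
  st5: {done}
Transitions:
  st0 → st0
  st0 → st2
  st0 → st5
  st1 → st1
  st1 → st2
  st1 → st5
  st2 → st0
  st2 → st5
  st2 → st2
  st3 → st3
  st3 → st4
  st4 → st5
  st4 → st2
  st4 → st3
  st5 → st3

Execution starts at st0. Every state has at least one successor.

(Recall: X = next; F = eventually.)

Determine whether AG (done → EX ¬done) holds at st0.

Satisfied

States satisfying done → EX ¬done: {st0, st1, st2, st3, st4, st5}.
States satisfying AG (done → EX ¬done): {st0, st1, st2, st3, st4, st5}.
Every state reachable from st0 satisfies done → EX ¬done.
st0 ∈ Sat(AG (done → EX ¬done)).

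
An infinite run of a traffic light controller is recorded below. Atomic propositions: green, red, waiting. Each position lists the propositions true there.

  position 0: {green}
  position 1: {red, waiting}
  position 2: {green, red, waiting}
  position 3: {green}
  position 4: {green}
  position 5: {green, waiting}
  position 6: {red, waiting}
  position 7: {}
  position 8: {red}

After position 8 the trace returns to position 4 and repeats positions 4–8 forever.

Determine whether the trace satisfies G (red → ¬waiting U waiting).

Satisfied

red → ¬waiting U waiting holds at every position 0..8, and those are all positions ever visited, so G (red → ¬waiting U waiting) holds.
Positions where red holds: 1, 2, 6, 8.
Check ¬waiting U waiting at each: 1→ok, 2→ok, 6→ok, 8→ok.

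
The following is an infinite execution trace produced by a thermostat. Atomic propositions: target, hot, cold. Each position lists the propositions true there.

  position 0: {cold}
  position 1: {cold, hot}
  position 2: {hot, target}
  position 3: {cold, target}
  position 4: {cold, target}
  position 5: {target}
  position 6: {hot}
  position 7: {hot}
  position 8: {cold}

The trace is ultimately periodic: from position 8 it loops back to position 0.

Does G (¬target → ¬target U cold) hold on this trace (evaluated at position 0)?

Holds

¬target → ¬target U cold holds at every position 0..8, and those are all positions ever visited, so G (¬target → ¬target U cold) holds.
Positions where ¬target holds: 0, 1, 6, 7, 8.
Check ¬target U cold at each: 0→ok, 1→ok, 6→ok, 7→ok, 8→ok.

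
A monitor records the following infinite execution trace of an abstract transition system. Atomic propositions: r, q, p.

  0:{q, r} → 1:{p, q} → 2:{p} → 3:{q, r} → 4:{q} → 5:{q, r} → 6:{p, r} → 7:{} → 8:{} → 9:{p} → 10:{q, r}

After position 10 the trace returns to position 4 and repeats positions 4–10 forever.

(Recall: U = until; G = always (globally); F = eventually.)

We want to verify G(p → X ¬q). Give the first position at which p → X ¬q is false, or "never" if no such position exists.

2

Check p → X ¬q at each position in order: 0 ✓, 1 ✓.
At position 2 the labels are {p} and the next position 3 has {q, r}, so p → X ¬q is false there. This is the first violation.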